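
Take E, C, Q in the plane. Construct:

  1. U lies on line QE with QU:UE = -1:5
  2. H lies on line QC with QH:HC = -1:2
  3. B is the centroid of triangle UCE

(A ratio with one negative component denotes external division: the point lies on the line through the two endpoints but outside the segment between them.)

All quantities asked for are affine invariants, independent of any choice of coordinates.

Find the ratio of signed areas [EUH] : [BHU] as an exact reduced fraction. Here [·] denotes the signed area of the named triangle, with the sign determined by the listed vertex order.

[EUH]:[BHU] = -15/7

Work in coordinates with E = (0, 0), C = (1, 0), Q = (0, 1).
1. U lies on line QE with QU:UE = -1:5 ⇒ U = (0, 5/4)
2. H lies on line QC with QH:HC = -1:2 ⇒ H = (-1, 2)
3. B is the centroid of triangle UCE ⇒ B = (1/3, 5/12)
2·[EUH] = 5/4, 2·[BHU] = -7/12
[EUH]:[BHU] = 5/4:-7/12 = -15/7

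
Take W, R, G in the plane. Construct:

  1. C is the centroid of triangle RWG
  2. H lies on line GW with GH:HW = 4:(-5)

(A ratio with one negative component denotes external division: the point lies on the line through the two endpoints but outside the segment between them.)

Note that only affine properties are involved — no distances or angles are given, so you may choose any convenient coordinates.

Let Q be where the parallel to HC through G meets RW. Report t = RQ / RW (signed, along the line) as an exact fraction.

t = 13/14

Set W = (0, 0), R = (1, 0), G = (0, 1); any affine frame gives the same invariant.
1. C is the centroid of triangle RWG ⇒ C = (1/3, 1/3)
2. H lies on line GW with GH:HW = 4:(-5) ⇒ H = (0, 5)
through G parallel to HC: direction (1/3, -14/3); meets RW at Q = (1/14, 0)
Q = R + t·(W−R) with t = 13/14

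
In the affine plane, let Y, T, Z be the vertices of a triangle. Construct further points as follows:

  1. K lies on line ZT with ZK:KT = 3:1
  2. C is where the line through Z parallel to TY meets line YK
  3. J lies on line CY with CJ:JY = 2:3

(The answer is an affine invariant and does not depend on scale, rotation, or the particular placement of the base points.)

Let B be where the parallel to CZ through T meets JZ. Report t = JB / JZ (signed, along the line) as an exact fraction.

Choose coordinates Y = (0, 0), T = (1, 0), Z = (0, 1).
1. K lies on line ZT with ZK:KT = 3:1 ⇒ K = (3/4, 1/4)
2. C is where the line through Z parallel to TY meets line YK ⇒ C = (3, 1)
3. J lies on line CY with CJ:JY = 2:3 ⇒ J = (9/5, 3/5)
through T parallel to CZ: direction (-3, 0); meets JZ at B = (9/2, 0)
B = J + t·(Z−J) with t = -3/2

t = -3/2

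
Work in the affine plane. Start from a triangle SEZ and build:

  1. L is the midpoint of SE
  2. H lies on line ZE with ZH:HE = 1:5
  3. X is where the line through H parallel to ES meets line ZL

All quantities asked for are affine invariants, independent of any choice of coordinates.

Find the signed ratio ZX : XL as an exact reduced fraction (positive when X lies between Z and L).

ZX:XL = 1/5

Assign S = (0, 0), E = (1, 0), Z = (0, 1) — the answer is frame-independent, so this choice is without loss of generality.
1. L is the midpoint of SE ⇒ L = (1/2, 0)
2. H lies on line ZE with ZH:HE = 1:5 ⇒ H = (1/6, 5/6)
3. X is where the line through H parallel to ES meets line ZL ⇒ X = (1/12, 5/6)
X = Z + t·(L−Z) with t = 1/6, so ZX:XL = t:(1−t) = 1/6:5/6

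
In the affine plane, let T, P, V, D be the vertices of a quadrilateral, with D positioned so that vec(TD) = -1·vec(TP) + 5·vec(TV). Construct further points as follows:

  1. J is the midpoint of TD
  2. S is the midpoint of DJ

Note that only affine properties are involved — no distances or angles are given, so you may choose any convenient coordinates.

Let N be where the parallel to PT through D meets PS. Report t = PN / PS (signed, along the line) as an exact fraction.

t = 4/3

Work in coordinates with T = (0, 0), P = (1, 0), V = (0, 1), D = (-1, 5).
1. J is the midpoint of TD ⇒ J = (-1/2, 5/2)
2. S is the midpoint of DJ ⇒ S = (-3/4, 15/4)
through D parallel to PT: direction (-1, 0); meets PS at N = (-4/3, 5)
N = P + t·(S−P) with t = 4/3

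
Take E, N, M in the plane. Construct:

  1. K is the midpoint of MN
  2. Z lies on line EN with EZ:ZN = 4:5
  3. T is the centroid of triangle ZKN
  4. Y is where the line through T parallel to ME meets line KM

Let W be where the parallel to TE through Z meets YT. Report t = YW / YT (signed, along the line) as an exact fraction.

t = 283/175

Set E = (0, 0), N = (1, 0), M = (0, 1); any affine frame gives the same invariant.
1. K is the midpoint of MN ⇒ K = (1/2, 1/2)
2. Z lies on line EN with EZ:ZN = 4:5 ⇒ Z = (4/9, 0)
3. T is the centroid of triangle ZKN ⇒ T = (35/54, 1/6)
4. Y is where the line through T parallel to ME meets line KM ⇒ Y = (35/54, 19/54)
through Z parallel to TE: direction (-35/54, -1/6); meets YT at W = (35/54, 11/210)
W = Y + t·(T−Y) with t = 283/175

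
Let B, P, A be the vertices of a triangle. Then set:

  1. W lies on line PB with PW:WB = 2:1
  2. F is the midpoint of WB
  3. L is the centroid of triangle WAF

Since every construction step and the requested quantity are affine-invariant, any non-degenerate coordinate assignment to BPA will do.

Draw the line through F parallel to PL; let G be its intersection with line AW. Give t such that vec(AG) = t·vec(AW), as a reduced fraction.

Assign B = (0, 0), P = (1, 0), A = (0, 1) — the answer is frame-independent, so this choice is without loss of generality.
1. W lies on line PB with PW:WB = 2:1 ⇒ W = (1/3, 0)
2. F is the midpoint of WB ⇒ F = (1/6, 0)
3. L is the centroid of triangle WAF ⇒ L = (1/6, 1/3)
through F parallel to PL: direction (-5/6, 1/3); meets AW at G = (14/39, -1/13)
G = A + t·(W−A) with t = 14/13

t = 14/13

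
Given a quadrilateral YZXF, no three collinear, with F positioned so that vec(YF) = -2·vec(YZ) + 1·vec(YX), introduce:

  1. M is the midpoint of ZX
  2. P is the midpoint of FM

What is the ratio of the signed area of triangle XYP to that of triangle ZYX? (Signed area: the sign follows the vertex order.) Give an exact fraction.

Choose coordinates Y = (0, 0), Z = (1, 0), X = (0, 1), F = (-2, 1).
1. M is the midpoint of ZX ⇒ M = (1/2, 1/2)
2. P is the midpoint of FM ⇒ P = (-3/4, 3/4)
2·[XYP] = -3/4, 2·[ZYX] = -1
[XYP]:[ZYX] = -3/4:-1 = 3/4

[XYP]:[ZYX] = 3/4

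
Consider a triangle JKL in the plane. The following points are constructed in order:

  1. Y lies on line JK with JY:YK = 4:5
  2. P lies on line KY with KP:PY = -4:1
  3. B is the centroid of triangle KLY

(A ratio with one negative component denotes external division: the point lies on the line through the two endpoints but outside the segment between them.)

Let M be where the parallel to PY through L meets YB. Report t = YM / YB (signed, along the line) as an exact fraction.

Work in coordinates with J = (0, 0), K = (1, 0), L = (0, 1).
1. Y lies on line JK with JY:YK = 4:5 ⇒ Y = (4/9, 0)
2. P lies on line KY with KP:PY = -4:1 ⇒ P = (7/27, 0)
3. B is the centroid of triangle KLY ⇒ B = (13/27, 1/3)
through L parallel to PY: direction (5/27, 0); meets YB at M = (5/9, 1)
M = Y + t·(B−Y) with t = 3

t = 3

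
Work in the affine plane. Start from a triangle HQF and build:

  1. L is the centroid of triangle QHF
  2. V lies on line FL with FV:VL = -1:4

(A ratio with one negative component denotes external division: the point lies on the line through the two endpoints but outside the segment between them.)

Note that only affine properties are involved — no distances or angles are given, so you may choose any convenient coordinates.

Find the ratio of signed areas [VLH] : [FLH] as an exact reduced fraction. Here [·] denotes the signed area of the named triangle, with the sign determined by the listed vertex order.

[VLH]:[FLH] = 4/3

Assign H = (0, 0), Q = (1, 0), F = (0, 1) — the answer is frame-independent, so this choice is without loss of generality.
1. L is the centroid of triangle QHF ⇒ L = (1/3, 1/3)
2. V lies on line FL with FV:VL = -1:4 ⇒ V = (-1/9, 11/9)
2·[VLH] = -4/9, 2·[FLH] = -1/3
[VLH]:[FLH] = -4/9:-1/3 = 4/3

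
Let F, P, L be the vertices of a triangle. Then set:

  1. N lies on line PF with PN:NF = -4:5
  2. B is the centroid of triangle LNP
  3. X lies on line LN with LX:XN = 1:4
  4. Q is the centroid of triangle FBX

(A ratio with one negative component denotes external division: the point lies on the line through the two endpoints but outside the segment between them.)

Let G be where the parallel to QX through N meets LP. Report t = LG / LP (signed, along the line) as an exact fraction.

t = 5

Assign F = (0, 0), P = (1, 0), L = (0, 1) — the answer is frame-independent, so this choice is without loss of generality.
1. N lies on line PF with PN:NF = -4:5 ⇒ N = (5, 0)
2. B is the centroid of triangle LNP ⇒ B = (2, 1/3)
3. X lies on line LN with LX:XN = 1:4 ⇒ X = (1, 4/5)
4. Q is the centroid of triangle FBX ⇒ Q = (1, 17/45)
through N parallel to QX: direction (0, 19/45); meets LP at G = (5, -4)
G = L + t·(P−L) with t = 5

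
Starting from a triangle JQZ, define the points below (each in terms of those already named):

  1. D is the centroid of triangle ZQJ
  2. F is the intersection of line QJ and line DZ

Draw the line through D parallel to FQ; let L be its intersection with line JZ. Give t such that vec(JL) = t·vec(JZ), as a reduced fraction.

Choose coordinates J = (0, 0), Q = (1, 0), Z = (0, 1).
1. D is the centroid of triangle ZQJ ⇒ D = (1/3, 1/3)
2. F is the intersection of line QJ and line DZ ⇒ F = (1/2, 0)
through D parallel to FQ: direction (1/2, 0); meets JZ at L = (0, 1/3)
L = J + t·(Z−J) with t = 1/3

t = 1/3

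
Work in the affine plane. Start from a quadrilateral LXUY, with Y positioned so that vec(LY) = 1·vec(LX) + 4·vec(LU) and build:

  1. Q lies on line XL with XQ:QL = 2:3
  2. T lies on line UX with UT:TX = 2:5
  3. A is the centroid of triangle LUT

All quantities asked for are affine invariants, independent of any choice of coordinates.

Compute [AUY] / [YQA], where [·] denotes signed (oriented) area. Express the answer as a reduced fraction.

Work in coordinates with L = (0, 0), X = (1, 0), U = (0, 1), Y = (1, 4).
1. Q lies on line XL with XQ:QL = 2:3 ⇒ Q = (3/5, 0)
2. T lies on line UX with UT:TX = 2:5 ⇒ T = (2/7, 5/7)
3. A is the centroid of triangle LUT ⇒ A = (2/21, 4/7)
2·[AUY] = -5/7, 2·[YQA] = -236/105
[AUY]:[YQA] = -5/7:-236/105 = 75/236

[AUY]:[YQA] = 75/236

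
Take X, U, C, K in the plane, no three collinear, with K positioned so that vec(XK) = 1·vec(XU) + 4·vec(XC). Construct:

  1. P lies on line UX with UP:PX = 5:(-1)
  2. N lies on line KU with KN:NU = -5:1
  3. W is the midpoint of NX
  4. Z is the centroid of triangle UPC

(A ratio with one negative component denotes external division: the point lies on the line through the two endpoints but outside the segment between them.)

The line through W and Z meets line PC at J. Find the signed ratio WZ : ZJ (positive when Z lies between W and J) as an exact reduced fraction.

Work in coordinates with X = (0, 0), U = (1, 0), C = (0, 1), K = (1, 4).
1. P lies on line UX with UP:PX = 5:(-1) ⇒ P = (-1/4, 0)
2. N lies on line KU with KN:NU = -5:1 ⇒ N = (1, -1)
3. W is the midpoint of NX ⇒ W = (1/2, -1/2)
4. Z is the centroid of triangle UPC ⇒ Z = (1/4, 1/3)
line WZ meets PC at J = (1/44, 12/11)
Z = W + t·(J−W) with t = 11/21, so WZ:ZJ = 11/21:10/21

WZ:ZJ = 11/10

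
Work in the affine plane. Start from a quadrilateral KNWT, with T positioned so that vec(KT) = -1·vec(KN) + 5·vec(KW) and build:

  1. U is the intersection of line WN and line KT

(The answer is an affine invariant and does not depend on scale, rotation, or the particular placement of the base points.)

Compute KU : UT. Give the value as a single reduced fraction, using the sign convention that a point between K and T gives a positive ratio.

Work in coordinates with K = (0, 0), N = (1, 0), W = (0, 1), T = (-1, 5).
1. U is the intersection of line WN and line KT ⇒ U = (-1/4, 5/4)
U = K + t·(T−K) with t = 1/4, so KU:UT = t:(1−t) = 1/4:3/4

KU:UT = 1/3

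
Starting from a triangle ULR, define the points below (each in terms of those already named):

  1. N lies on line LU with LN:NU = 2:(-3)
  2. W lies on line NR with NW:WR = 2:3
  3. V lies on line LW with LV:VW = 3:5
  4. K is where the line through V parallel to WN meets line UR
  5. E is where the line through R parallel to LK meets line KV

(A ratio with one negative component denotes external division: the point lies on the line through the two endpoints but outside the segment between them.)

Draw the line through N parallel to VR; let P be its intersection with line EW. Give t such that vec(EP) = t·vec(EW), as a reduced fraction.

Set U = (0, 0), L = (1, 0), R = (0, 1); any affine frame gives the same invariant.
1. N lies on line LU with LN:NU = 2:(-3) ⇒ N = (3, 0)
2. W lies on line NR with NW:WR = 2:3 ⇒ W = (9/5, 2/5)
3. V lies on line LW with LV:VW = 3:5 ⇒ V = (13/10, 3/20)
4. K is where the line through V parallel to WN meets line UR ⇒ K = (0, 7/12)
5. E is where the line through R parallel to LK meets line KV ⇒ E = (5/3, 1/36)
through N parallel to VR: direction (-13/10, 17/20); meets EW at P = (411/215, 153/215)
P = E + t·(W−E) with t = 79/43

t = 79/43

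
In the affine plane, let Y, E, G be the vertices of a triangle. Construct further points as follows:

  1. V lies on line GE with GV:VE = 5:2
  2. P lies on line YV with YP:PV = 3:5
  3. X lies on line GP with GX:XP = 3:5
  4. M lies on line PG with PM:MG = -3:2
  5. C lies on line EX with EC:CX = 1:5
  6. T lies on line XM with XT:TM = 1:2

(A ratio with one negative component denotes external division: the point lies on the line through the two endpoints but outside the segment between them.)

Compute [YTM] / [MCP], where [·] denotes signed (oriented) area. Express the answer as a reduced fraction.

Assign Y = (0, 0), E = (1, 0), G = (0, 1) — the answer is frame-independent, so this choice is without loss of generality.
1. V lies on line GE with GV:VE = 5:2 ⇒ V = (5/7, 2/7)
2. P lies on line YV with YP:PV = 3:5 ⇒ P = (15/56, 3/28)
3. X lies on line GP with GX:XP = 3:5 ⇒ X = (45/448, 149/224)
4. M lies on line PG with PM:MG = -3:2 ⇒ M = (-15/28, 39/14)
5. C lies on line EX with EC:CX = 1:5 ⇒ C = (2285/2688, 149/1344)
6. T lies on line XM with XT:TM = 1:2 ⇒ T = (-25/224, 461/336)
2·[YTM] = 95/224, 2·[MCP] = -25/16
[YTM]:[MCP] = 95/224:-25/16 = -19/70

[YTM]:[MCP] = -19/70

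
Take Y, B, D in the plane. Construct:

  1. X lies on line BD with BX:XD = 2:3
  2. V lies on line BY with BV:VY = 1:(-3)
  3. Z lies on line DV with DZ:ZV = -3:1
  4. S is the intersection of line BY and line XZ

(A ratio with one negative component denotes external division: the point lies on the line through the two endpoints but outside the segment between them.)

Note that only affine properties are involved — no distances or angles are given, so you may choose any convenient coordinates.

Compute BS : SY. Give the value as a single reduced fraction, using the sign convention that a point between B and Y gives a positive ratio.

Assign Y = (0, 0), B = (1, 0), D = (0, 1) — the answer is frame-independent, so this choice is without loss of generality.
1. X lies on line BD with BX:XD = 2:3 ⇒ X = (3/5, 2/5)
2. V lies on line BY with BV:VY = 1:(-3) ⇒ V = (3/2, 0)
3. Z lies on line DV with DZ:ZV = -3:1 ⇒ Z = (9/4, -1/2)
4. S is the intersection of line BY and line XZ ⇒ S = (4/3, 0)
S = B + t·(Y−B) with t = -1/3, so BS:SY = t:(1−t) = -1/3:4/3

BS:SY = -1/4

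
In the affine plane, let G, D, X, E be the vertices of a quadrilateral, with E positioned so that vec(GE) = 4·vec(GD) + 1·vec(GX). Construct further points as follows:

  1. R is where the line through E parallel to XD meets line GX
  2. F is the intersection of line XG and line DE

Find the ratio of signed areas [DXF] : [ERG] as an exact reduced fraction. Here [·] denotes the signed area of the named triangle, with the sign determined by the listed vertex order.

Assign G = (0, 0), D = (1, 0), X = (0, 1), E = (4, 1) — the answer is frame-independent, so this choice is without loss of generality.
1. R is where the line through E parallel to XD meets line GX ⇒ R = (0, 5)
2. F is the intersection of line XG and line DE ⇒ F = (0, -1/3)
2·[DXF] = 4/3, 2·[ERG] = 20
[DXF]:[ERG] = 4/3:20 = 1/15

[DXF]:[ERG] = 1/15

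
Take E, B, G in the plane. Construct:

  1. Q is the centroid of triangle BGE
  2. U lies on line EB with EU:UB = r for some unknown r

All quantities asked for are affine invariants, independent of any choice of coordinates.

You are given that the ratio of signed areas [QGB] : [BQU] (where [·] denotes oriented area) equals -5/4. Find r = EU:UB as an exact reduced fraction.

r = 1/4

Assign E = (0, 0), B = (1, 0), G = (0, 1) — the answer is frame-independent, so this choice is without loss of generality.
1. Q is the centroid of triangle BGE ⇒ Q = (1/3, 1/3)
2. With EU:UB = r, write λ = r/(r+1) so U = E + λ·(B−E); U is affine-linear in λ
Every point depending on U is an affine combination of U and λ-independent points, so each such coordinate is linear in λ; the λ² term in each signed area is a multiple of (B−E)×(B−E) = 0, so 2·[QGB] and 2·[BQU] are each linear in λ. Evaluating at λ=0 and λ=1:
  2·[QGB] = -1/3,   2·[BQU] = -1/3·λ + 1/3
So [QGB]:[BQU] = (-1/3) / (-1/3·λ + 1/3). Setting this equal to -5/4:
  -1/3 = -5/4·(-1/3·λ + 1/3)  ⇒  λ = 1/5
Then r = λ/(1−λ) = (1/5)/(4/5) = 1/4. Check: with r = 1/4, U = (1/5, 0) and [QGB]:[BQU] = -5/4 as required.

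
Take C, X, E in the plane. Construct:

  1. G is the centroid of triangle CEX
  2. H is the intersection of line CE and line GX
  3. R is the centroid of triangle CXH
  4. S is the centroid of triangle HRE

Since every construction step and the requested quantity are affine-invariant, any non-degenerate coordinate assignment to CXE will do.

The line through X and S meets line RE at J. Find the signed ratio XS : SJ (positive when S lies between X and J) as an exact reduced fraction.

XS:SJ = -10

Work in coordinates with C = (0, 0), X = (1, 0), E = (0, 1).
1. G is the centroid of triangle CEX ⇒ G = (1/3, 1/3)
2. H is the intersection of line CE and line GX ⇒ H = (0, 1/2)
3. R is the centroid of triangle CXH ⇒ R = (1/3, 1/6)
4. S is the centroid of triangle HRE ⇒ S = (1/9, 5/9)
line XS meets RE at J = (1/5, 1/2)
S = X + t·(J−X) with t = 10/9, so XS:SJ = 10/9:-1/9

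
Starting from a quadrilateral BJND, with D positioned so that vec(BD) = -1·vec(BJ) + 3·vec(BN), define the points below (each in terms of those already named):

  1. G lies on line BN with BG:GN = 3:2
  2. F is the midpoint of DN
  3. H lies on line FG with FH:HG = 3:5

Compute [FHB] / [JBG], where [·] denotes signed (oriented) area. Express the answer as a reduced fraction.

[FHB]:[JBG] = 3/16

Set B = (0, 0), J = (1, 0), N = (0, 1), D = (-1, 3); any affine frame gives the same invariant.
1. G lies on line BN with BG:GN = 3:2 ⇒ G = (0, 3/5)
2. F is the midpoint of DN ⇒ F = (-1/2, 2)
3. H lies on line FG with FH:HG = 3:5 ⇒ H = (-5/16, 59/40)
2·[FHB] = -9/80, 2·[JBG] = -3/5
[FHB]:[JBG] = -9/80:-3/5 = 3/16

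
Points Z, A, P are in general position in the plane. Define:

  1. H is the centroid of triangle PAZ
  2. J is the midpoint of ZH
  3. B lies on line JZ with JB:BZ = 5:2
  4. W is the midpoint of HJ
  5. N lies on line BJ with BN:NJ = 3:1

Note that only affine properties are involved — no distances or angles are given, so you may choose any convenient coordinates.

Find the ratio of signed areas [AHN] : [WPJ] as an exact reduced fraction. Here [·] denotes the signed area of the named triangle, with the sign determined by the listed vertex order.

[AHN]:[WPJ] = 33/14

Choose coordinates Z = (0, 0), A = (1, 0), P = (0, 1).
1. H is the centroid of triangle PAZ ⇒ H = (1/3, 1/3)
2. J is the midpoint of ZH ⇒ J = (1/6, 1/6)
3. B lies on line JZ with JB:BZ = 5:2 ⇒ B = (1/21, 1/21)
4. W is the midpoint of HJ ⇒ W = (1/4, 1/4)
5. N lies on line BJ with BN:NJ = 3:1 ⇒ N = (23/168, 23/168)
2·[AHN] = 11/56, 2·[WPJ] = 1/12
[AHN]:[WPJ] = 11/56:1/12 = 33/14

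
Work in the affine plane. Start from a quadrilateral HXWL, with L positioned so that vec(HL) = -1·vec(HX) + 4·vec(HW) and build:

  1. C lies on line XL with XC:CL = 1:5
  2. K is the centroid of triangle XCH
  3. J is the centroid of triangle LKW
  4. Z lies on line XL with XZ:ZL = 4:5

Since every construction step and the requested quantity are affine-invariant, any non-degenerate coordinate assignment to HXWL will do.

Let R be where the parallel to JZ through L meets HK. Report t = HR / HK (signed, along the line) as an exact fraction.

Assign H = (0, 0), X = (1, 0), W = (0, 1), L = (-1, 4) — the answer is frame-independent, so this choice is without loss of generality.
1. C lies on line XL with XC:CL = 1:5 ⇒ C = (2/3, 2/3)
2. K is the centroid of triangle XCH ⇒ K = (5/9, 2/9)
3. J is the centroid of triangle LKW ⇒ J = (-4/27, 47/27)
4. Z lies on line XL with XZ:ZL = 4:5 ⇒ Z = (1/9, 16/9)
through L parallel to JZ: direction (7/27, 1/27); meets HK at R = (145/9, 58/9)
R = H + t·(K−H) with t = 29

t = 29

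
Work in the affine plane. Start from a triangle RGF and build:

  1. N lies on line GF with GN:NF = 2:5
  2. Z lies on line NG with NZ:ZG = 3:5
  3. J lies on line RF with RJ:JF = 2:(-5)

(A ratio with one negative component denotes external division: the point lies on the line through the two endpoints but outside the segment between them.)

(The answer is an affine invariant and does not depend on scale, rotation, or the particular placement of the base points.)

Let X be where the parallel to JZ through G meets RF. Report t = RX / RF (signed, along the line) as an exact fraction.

Choose coordinates R = (0, 0), G = (1, 0), F = (0, 1).
1. N lies on line GF with GN:NF = 2:5 ⇒ N = (5/7, 2/7)
2. Z lies on line NG with NZ:ZG = 3:5 ⇒ Z = (23/28, 5/28)
3. J lies on line RF with RJ:JF = 2:(-5) ⇒ J = (0, -2/3)
through G parallel to JZ: direction (23/28, 71/84); meets RF at X = (0, -71/69)
X = R + t·(F−R) with t = -71/69

t = -71/69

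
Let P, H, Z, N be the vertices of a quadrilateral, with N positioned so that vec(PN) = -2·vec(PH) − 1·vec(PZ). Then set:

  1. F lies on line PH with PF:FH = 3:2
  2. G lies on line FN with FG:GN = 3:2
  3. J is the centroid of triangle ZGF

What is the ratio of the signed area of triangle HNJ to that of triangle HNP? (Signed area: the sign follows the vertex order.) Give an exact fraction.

[HNJ]:[HNP] = 38/25

Choose coordinates P = (0, 0), H = (1, 0), Z = (0, 1), N = (-2, -1).
1. F lies on line PH with PF:FH = 3:2 ⇒ F = (3/5, 0)
2. G lies on line FN with FG:GN = 3:2 ⇒ G = (-24/25, -3/5)
3. J is the centroid of triangle ZGF ⇒ J = (-3/25, 2/15)
2·[HNJ] = -38/25, 2·[HNP] = -1
[HNJ]:[HNP] = -38/25:-1 = 38/25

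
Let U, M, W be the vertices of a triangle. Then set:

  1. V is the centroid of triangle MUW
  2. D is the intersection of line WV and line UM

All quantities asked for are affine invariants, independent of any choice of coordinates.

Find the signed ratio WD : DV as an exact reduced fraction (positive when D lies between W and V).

WD:DV = -3

Assign U = (0, 0), M = (1, 0), W = (0, 1) — the answer is frame-independent, so this choice is without loss of generality.
1. V is the centroid of triangle MUW ⇒ V = (1/3, 1/3)
2. D is the intersection of line WV and line UM ⇒ D = (1/2, 0)
D = W + t·(V−W) with t = 3/2, so WD:DV = t:(1−t) = 3/2:-1/2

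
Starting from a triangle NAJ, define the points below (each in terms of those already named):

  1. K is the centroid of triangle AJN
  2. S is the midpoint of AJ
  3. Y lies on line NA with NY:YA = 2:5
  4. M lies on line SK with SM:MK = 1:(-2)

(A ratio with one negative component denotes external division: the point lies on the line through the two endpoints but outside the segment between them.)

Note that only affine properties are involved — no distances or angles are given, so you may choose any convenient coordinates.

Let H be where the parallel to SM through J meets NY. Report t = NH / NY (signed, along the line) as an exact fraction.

Set N = (0, 0), A = (1, 0), J = (0, 1); any affine frame gives the same invariant.
1. K is the centroid of triangle AJN ⇒ K = (1/3, 1/3)
2. S is the midpoint of AJ ⇒ S = (1/2, 1/2)
3. Y lies on line NA with NY:YA = 2:5 ⇒ Y = (2/7, 0)
4. M lies on line SK with SM:MK = 1:(-2) ⇒ M = (2/3, 2/3)
through J parallel to SM: direction (1/6, 1/6); meets NY at H = (-1, 0)
H = N + t·(Y−N) with t = -7/2

t = -7/2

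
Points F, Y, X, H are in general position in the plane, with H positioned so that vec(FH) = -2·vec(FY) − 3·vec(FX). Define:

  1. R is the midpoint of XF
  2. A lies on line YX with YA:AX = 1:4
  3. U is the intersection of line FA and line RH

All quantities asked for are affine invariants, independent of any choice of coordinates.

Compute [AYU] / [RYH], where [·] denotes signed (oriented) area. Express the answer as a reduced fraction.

[AYU]:[RYH] = 17/270

Work in coordinates with F = (0, 0), Y = (1, 0), X = (0, 1), H = (-2, -3).
1. R is the midpoint of XF ⇒ R = (0, 1/2)
2. A lies on line YX with YA:AX = 1:4 ⇒ A = (4/5, 1/5)
3. U is the intersection of line FA and line RH ⇒ U = (-1/3, -1/12)
2·[AYU] = -17/60, 2·[RYH] = -9/2
[AYU]:[RYH] = -17/60:-9/2 = 17/270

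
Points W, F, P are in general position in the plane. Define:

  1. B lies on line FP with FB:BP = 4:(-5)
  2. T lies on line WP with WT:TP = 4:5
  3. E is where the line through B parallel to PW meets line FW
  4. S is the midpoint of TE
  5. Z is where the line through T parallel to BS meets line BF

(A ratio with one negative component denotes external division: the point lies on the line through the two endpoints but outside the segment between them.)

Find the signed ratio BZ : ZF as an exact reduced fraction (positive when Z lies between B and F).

BZ:ZF = -45/14

Set W = (0, 0), F = (1, 0), P = (0, 1); any affine frame gives the same invariant.
1. B lies on line FP with FB:BP = 4:(-5) ⇒ B = (5, -4)
2. T lies on line WP with WT:TP = 4:5 ⇒ T = (0, 4/9)
3. E is where the line through B parallel to PW meets line FW ⇒ E = (5, 0)
4. S is the midpoint of TE ⇒ S = (5/2, 2/9)
5. Z is where the line through T parallel to BS meets line BF ⇒ Z = (-25/31, 56/31)
Z = B + t·(F−B) with t = 45/31, so BZ:ZF = t:(1−t) = 45/31:-14/31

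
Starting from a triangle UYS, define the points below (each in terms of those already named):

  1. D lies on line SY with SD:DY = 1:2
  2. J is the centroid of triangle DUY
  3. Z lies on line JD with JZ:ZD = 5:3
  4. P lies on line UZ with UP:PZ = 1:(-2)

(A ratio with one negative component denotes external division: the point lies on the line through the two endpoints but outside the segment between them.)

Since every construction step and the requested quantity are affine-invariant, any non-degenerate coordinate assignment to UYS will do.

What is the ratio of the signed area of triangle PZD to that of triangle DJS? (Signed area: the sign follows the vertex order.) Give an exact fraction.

Choose coordinates U = (0, 0), Y = (1, 0), S = (0, 1).
1. D lies on line SY with SD:DY = 1:2 ⇒ D = (1/3, 2/3)
2. J is the centroid of triangle DUY ⇒ J = (4/9, 2/9)
3. Z lies on line JD with JZ:ZD = 5:3 ⇒ Z = (3/8, 1/2)
4. P lies on line UZ with UP:PZ = 1:(-2) ⇒ P = (-3/8, -1/2)
2·[PZD] = 1/6, 2·[DJS] = -1/9
[PZD]:[DJS] = 1/6:-1/9 = -3/2

[PZD]:[DJS] = -3/2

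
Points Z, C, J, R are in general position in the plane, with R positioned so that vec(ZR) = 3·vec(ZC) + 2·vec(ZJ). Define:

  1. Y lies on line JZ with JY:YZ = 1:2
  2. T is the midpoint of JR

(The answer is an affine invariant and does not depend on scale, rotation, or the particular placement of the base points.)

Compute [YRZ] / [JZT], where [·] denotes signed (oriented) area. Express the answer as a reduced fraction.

[YRZ]:[JZT] = -4/3

Work in coordinates with Z = (0, 0), C = (1, 0), J = (0, 1), R = (3, 2).
1. Y lies on line JZ with JY:YZ = 1:2 ⇒ Y = (0, 2/3)
2. T is the midpoint of JR ⇒ T = (3/2, 3/2)
2·[YRZ] = -2, 2·[JZT] = 3/2
[YRZ]:[JZT] = -2:3/2 = -4/3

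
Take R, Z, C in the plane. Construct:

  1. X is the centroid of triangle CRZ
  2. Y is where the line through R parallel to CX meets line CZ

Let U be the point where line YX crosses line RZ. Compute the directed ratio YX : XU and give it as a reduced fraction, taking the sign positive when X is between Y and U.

Assign R = (0, 0), Z = (1, 0), C = (0, 1) — the answer is frame-independent, so this choice is without loss of generality.
1. X is the centroid of triangle CRZ ⇒ X = (1/3, 1/3)
2. Y is where the line through R parallel to CX meets line CZ ⇒ Y = (-1, 2)
line YX meets RZ at U = (3/5, 0)
X = Y + t·(U−Y) with t = 5/6, so YX:XU = 5/6:1/6

YX:XU = 5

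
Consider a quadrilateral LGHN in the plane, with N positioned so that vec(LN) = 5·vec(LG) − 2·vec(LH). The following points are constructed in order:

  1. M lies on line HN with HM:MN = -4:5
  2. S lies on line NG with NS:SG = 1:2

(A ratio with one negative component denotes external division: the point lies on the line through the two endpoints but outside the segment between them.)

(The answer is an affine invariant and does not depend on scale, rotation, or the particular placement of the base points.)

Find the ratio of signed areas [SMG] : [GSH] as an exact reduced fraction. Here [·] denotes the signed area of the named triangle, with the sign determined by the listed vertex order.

Work in coordinates with L = (0, 0), G = (1, 0), H = (0, 1), N = (5, -2).
1. M lies on line HN with HM:MN = -4:5 ⇒ M = (-20, 13)
2. S lies on line NG with NS:SG = 1:2 ⇒ S = (11/3, -4/3)
2·[SMG] = 20/3, 2·[GSH] = 4/3
[SMG]:[GSH] = 20/3:4/3 = 5

[SMG]:[GSH] = 5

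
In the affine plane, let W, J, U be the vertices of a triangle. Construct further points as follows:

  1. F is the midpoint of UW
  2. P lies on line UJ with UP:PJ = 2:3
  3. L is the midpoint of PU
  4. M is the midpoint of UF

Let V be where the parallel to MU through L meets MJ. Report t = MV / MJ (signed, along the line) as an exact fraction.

t = 1/5

Set W = (0, 0), J = (1, 0), U = (0, 1); any affine frame gives the same invariant.
1. F is the midpoint of UW ⇒ F = (0, 1/2)
2. P lies on line UJ with UP:PJ = 2:3 ⇒ P = (2/5, 3/5)
3. L is the midpoint of PU ⇒ L = (1/5, 4/5)
4. M is the midpoint of UF ⇒ M = (0, 3/4)
through L parallel to MU: direction (0, 1/4); meets MJ at V = (1/5, 3/5)
V = M + t·(J−M) with t = 1/5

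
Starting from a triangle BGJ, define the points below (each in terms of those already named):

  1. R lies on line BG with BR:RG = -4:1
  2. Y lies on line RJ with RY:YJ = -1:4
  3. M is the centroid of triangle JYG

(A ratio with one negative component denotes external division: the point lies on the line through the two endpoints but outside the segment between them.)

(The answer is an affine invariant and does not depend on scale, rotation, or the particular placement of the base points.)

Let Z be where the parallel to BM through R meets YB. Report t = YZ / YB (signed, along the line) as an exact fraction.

t = 11/19

Choose coordinates B = (0, 0), G = (1, 0), J = (0, 1).
1. R lies on line BG with BR:RG = -4:1 ⇒ R = (4/3, 0)
2. Y lies on line RJ with RY:YJ = -1:4 ⇒ Y = (16/9, -1/3)
3. M is the centroid of triangle JYG ⇒ M = (25/27, 2/9)
through R parallel to BM: direction (25/27, 2/9); meets YB at Z = (128/171, -8/57)
Z = Y + t·(B−Y) with t = 11/19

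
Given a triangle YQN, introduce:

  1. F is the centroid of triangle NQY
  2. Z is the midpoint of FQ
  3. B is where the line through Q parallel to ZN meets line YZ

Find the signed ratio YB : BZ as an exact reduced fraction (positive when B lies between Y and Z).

YB:BZ = -5

Assign Y = (0, 0), Q = (1, 0), N = (0, 1) — the answer is frame-independent, so this choice is without loss of generality.
1. F is the centroid of triangle NQY ⇒ F = (1/3, 1/3)
2. Z is the midpoint of FQ ⇒ Z = (2/3, 1/6)
3. B is where the line through Q parallel to ZN meets line YZ ⇒ B = (5/6, 5/24)
B = Y + t·(Z−Y) with t = 5/4, so YB:BZ = t:(1−t) = 5/4:-1/4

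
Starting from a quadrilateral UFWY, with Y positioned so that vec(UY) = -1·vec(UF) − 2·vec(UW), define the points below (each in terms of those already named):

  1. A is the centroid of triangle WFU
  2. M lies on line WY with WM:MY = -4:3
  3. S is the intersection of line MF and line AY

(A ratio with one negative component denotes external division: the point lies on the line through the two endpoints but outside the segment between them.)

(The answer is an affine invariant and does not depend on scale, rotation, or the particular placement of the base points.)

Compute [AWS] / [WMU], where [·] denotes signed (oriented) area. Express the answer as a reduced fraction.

[AWS]:[WMU] = -5/4

Choose coordinates U = (0, 0), F = (1, 0), W = (0, 1), Y = (-1, -2).
1. A is the centroid of triangle WFU ⇒ A = (1/3, 1/3)
2. M lies on line WY with WM:MY = -4:3 ⇒ M = (-4, -11)
3. S is the intersection of line MF and line AY ⇒ S = (13/3, 22/3)
2·[AWS] = -5, 2·[WMU] = 4
[AWS]:[WMU] = -5:4 = -5/4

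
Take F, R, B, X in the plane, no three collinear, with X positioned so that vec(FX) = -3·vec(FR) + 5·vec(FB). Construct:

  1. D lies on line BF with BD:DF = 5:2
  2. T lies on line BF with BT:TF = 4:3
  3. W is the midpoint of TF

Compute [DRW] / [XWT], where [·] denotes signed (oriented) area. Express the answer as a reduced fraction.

[DRW]:[XWT] = -1/9

Set F = (0, 0), R = (1, 0), B = (0, 1), X = (-3, 5); any affine frame gives the same invariant.
1. D lies on line BF with BD:DF = 5:2 ⇒ D = (0, 2/7)
2. T lies on line BF with BT:TF = 4:3 ⇒ T = (0, 3/7)
3. W is the midpoint of TF ⇒ W = (0, 3/14)
2·[DRW] = -1/14, 2·[XWT] = 9/14
[DRW]:[XWT] = -1/14:9/14 = -1/9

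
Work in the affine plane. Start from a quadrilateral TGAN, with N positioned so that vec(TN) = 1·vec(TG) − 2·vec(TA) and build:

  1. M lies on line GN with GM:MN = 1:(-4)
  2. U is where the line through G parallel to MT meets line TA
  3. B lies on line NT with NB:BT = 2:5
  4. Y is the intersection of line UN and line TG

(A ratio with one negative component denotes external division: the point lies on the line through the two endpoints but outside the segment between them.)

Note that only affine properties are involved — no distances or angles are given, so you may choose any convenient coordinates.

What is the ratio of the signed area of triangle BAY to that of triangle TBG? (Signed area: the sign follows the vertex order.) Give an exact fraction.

[BAY]:[TBG] = 27/20

Assign T = (0, 0), G = (1, 0), A = (0, 1), N = (1, -2) — the answer is frame-independent, so this choice is without loss of generality.
1. M lies on line GN with GM:MN = 1:(-4) ⇒ M = (1, 2/3)
2. U is where the line through G parallel to MT meets line TA ⇒ U = (0, -2/3)
3. B lies on line NT with NB:BT = 2:5 ⇒ B = (5/7, -10/7)
4. Y is the intersection of line UN and line TG ⇒ Y = (-1/2, 0)
2·[BAY] = 27/14, 2·[TBG] = 10/7
[BAY]:[TBG] = 27/14:10/7 = 27/20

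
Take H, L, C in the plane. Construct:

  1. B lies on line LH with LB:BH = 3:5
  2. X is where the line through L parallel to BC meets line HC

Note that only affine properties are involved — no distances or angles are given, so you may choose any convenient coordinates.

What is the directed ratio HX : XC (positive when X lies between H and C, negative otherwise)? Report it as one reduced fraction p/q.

Assign H = (0, 0), L = (1, 0), C = (0, 1) — the answer is frame-independent, so this choice is without loss of generality.
1. B lies on line LH with LB:BH = 3:5 ⇒ B = (5/8, 0)
2. X is where the line through L parallel to BC meets line HC ⇒ X = (0, 8/5)
X = H + t·(C−H) with t = 8/5, so HX:XC = t:(1−t) = 8/5:-3/5

HX:XC = -8/3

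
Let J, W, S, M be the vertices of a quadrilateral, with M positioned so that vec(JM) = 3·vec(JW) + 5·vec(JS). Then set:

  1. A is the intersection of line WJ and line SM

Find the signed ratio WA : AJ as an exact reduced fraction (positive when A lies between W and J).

WA:AJ = -7/3

Set J = (0, 0), W = (1, 0), S = (0, 1), M = (3, 5); any affine frame gives the same invariant.
1. A is the intersection of line WJ and line SM ⇒ A = (-3/4, 0)
A = W + t·(J−W) with t = 7/4, so WA:AJ = t:(1−t) = 7/4:-3/4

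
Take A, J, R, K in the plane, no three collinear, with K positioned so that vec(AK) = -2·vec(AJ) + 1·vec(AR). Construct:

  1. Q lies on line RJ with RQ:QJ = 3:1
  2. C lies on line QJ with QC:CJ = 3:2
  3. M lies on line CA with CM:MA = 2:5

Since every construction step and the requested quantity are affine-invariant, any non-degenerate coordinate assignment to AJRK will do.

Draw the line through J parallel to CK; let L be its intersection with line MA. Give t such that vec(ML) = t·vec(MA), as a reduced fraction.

t = -8/55

Work in coordinates with A = (0, 0), J = (1, 0), R = (0, 1), K = (-2, 1).
1. Q lies on line RJ with RQ:QJ = 3:1 ⇒ Q = (3/4, 1/4)
2. C lies on line QJ with QC:CJ = 3:2 ⇒ C = (9/10, 1/10)
3. M lies on line CA with CM:MA = 2:5 ⇒ M = (9/14, 1/14)
through J parallel to CK: direction (-29/10, 9/10); meets MA at L = (81/110, 9/110)
L = M + t·(A−M) with t = -8/55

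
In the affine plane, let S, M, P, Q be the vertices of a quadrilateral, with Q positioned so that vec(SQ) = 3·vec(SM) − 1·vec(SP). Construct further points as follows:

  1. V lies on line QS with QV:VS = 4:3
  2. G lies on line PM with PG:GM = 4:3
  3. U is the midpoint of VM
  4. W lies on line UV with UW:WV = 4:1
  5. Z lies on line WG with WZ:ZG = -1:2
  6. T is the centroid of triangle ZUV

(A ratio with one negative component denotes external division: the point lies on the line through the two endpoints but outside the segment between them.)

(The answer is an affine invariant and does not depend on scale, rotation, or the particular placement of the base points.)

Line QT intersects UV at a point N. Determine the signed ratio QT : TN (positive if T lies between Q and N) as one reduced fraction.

Work in coordinates with S = (0, 0), M = (1, 0), P = (0, 1), Q = (3, -1).
1. V lies on line QS with QV:VS = 4:3 ⇒ V = (9/7, -3/7)
2. G lies on line PM with PG:GM = 4:3 ⇒ G = (4/7, 3/7)
3. U is the midpoint of VM ⇒ U = (8/7, -3/14)
4. W lies on line UV with UW:WV = 4:1 ⇒ W = (44/35, -27/70)
5. Z lies on line WG with WZ:ZG = -1:2 ⇒ Z = (68/35, -6/5)
6. T is the centroid of triangle ZUV ⇒ T = (51/35, -43/70)
line QT meets UV at N = (7/5, -3/5)
T = Q + t·(N−Q) with t = 27/28, so QT:TN = 27/28:1/28

QT:TN = 27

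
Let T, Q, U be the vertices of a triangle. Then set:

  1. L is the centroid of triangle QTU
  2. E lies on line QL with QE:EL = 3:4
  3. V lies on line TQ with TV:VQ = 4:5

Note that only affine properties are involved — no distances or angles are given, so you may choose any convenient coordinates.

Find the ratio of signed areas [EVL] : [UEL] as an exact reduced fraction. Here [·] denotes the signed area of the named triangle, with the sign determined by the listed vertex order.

Assign T = (0, 0), Q = (1, 0), U = (0, 1) — the answer is frame-independent, so this choice is without loss of generality.
1. L is the centroid of triangle QTU ⇒ L = (1/3, 1/3)
2. E lies on line QL with QE:EL = 3:4 ⇒ E = (5/7, 1/7)
3. V lies on line TQ with TV:VQ = 4:5 ⇒ V = (4/9, 0)
2·[EVL] = -20/189, 2·[UEL] = -4/21
[EVL]:[UEL] = -20/189:-4/21 = 5/9

[EVL]:[UEL] = 5/9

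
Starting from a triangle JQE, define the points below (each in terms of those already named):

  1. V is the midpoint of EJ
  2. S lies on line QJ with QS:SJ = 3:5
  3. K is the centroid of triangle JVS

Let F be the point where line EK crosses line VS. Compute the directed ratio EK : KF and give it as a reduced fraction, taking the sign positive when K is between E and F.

Set J = (0, 0), Q = (1, 0), E = (0, 1); any affine frame gives the same invariant.
1. V is the midpoint of EJ ⇒ V = (0, 1/2)
2. S lies on line QJ with QS:SJ = 3:5 ⇒ S = (5/8, 0)
3. K is the centroid of triangle JVS ⇒ K = (5/24, 1/6)
line EK meets VS at F = (5/32, 3/8)
K = E + t·(F−E) with t = 4/3, so EK:KF = 4/3:-1/3

EK:KF = -4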